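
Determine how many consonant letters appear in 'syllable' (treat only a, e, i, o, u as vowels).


Consonants in 'syllable': s, y, l, l, b, l = 6 consonants.

6


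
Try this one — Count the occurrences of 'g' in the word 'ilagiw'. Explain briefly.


Letter 'g' in 'ilagiw': found at position(s) 4 = 1 occurrence(s).

1


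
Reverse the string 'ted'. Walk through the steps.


Reverse 'ted' character by character: 'det'.

det


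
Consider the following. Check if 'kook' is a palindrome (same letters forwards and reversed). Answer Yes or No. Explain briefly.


Forward: 'kook'
Reversed: 'kook'
They are identical.

Yes


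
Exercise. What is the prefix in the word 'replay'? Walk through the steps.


The word 'replay' = 're' (prefix) + 'play' (root). The prefix is 're'.

re


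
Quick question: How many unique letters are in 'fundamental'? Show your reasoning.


Unique letters in 'fundamental': {a, d, e, f, l, m, n, t, u} = 9 distinct letters.

9


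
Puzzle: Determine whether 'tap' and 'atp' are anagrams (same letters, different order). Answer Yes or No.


Sorted letters of 'tap': 'apt'
Sorted letters of 'atp': 'apt'
They match.

Yes


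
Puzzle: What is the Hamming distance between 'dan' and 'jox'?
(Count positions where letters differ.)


Alignment:
Position 1: 'd' vs 'j' = DIFFER
Position 2: 'a' vs 'o' = DIFFER
Position 3: 'n' vs 'x' = DIFFER
Total differences: 3

3


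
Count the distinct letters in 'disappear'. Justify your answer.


Unique letters in 'disappear': {a, d, e, i, p, r, s} = 7 distinct letters.

7


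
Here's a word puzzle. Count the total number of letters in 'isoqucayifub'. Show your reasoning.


Spell out 'isoqucayifub' and number each letter: i(1), s(2), o(3), q(4), u(5), c(6), a(7), y(8), i(9), f(10), u(11), b(12). Total: 12 letters.

12


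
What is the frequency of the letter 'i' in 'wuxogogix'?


Letter 'i' in 'wuxogogix': found at position(s) 8 = 1 occurrence(s).

1


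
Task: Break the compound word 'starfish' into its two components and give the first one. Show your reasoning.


Split 'starfish' into 'star' + 'fish'. The first part is 'star'.

star


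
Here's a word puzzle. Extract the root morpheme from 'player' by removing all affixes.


Remove suffix '-er' from 'player' to get root 'play'.

play


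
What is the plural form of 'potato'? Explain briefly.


Apply rule: Add -es (consonant + o). 'potato' becomes 'potatoes'.

potatoes


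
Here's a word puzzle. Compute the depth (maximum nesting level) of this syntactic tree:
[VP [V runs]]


Count bracket nesting levels:
'[' at pos 0: depth = 1
'[' at pos 4: depth = 2
Maximum depth reached: 2

2


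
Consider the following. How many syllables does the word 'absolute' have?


Break 'absolute' into syllables: ab-so-lute -> ab | so | lute = 3 syllables

3 syllables


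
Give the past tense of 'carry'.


Apply rule: Change -y to -ied. 'carry' becomes 'carried'.

carried


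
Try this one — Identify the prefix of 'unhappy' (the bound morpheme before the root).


The word 'unhappy' = 'un' (prefix) + 'happy' (root). The prefix is 'un'.

un


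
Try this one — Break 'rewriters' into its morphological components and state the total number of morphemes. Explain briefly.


Step 1: Identify prefix: 're' (meaning: again)
Step 2: Identify root: 'write'
Step 3: Identify suffix(es): 'er, s'
Decomposition: re- (prefix: again) + write (root) + -er (suffix: one who) + -s (plural)
Total morphemes: 4

4 morphemes (re- (prefix: again) + write (root) + -er (suffix: one who) + -s (plural))


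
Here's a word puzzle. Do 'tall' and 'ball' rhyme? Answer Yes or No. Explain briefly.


Rime (stressed vowel + following sounds) of 'tall': -all = /ɔːl/
Rime of 'ball': -all = /ɔːl/
/ɔːl/ and /ɔːl/ are the same ending sound, so the words rhyme.

Yes


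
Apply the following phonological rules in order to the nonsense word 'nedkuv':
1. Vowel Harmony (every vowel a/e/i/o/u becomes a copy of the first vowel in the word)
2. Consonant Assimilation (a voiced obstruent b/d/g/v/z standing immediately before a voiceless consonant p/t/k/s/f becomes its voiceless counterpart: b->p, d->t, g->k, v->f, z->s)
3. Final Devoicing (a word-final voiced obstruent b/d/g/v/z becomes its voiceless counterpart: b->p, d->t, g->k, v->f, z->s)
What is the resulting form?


Starting form: 'nedkuv'
Rule 1: Vowel Harmony: all vowels become 'e' (matching first vowel). 'nedkuv' -> 'nedkev'
Rule 2: Consonant Assimilation: voiced obstruent before voiceless consonant becomes voiceless ('dk' -> 'tk'). 'nedkev' -> 'netkev'
Rule 3: Final Devoicing: word-final voiced obstruent 'v' becomes voiceless 'f'. 'netkev' -> 'netkef'
Final form: 'netkef'

netkef


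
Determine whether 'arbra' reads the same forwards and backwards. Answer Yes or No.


Forward: 'arbra'
Reversed: 'arbra'
They are identical.

Yes


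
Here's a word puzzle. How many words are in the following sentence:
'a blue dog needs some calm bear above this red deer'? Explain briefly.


Split into words: a | blue | dog | needs | some | calm | bear | above | this | red | deer = 11 words.

11


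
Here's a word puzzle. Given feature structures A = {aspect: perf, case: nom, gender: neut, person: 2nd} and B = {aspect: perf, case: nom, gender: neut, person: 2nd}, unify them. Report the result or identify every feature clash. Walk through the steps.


Compare features:
aspect: A=perf vs B=perf -> unified: perf
case: A=nom vs B=nom -> unified: nom
gender: A=neut vs B=neut -> unified: neut
person: A=2nd vs B=2nd -> unified: 2nd
No clashes found.

Unified: {aspect: perf, case: nom, gender: neut, person: 2nd}


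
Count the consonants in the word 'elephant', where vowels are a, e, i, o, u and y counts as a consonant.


Consonants in 'elephant': l, p, h, n, t = 5 consonants.

5


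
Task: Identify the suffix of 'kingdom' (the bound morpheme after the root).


The word 'kingdom' = 'king' (root) + '-dom' (suffix). The suffix is '-dom'.

dom


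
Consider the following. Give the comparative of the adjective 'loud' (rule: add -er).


Apply comparative formation (add -er): 'loud' -> 'louder'.

louder


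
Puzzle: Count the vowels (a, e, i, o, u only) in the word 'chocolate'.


Vowels in 'chocolate': o, o, a, e = 4 vowels.

4


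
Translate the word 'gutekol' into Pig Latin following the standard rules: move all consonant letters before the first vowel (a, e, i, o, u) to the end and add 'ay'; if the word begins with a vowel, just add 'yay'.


'gutekol': move consonant cluster 'g' to end and add 'ay': 'utekolgay'.

utekolgay


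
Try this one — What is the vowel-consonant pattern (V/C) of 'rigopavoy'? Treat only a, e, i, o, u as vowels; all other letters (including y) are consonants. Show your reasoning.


Letter mapping: r = C, i = V, g = C, o = V, p = C, a = V, v = C, o = V, y = C.

CVCVCVCVC


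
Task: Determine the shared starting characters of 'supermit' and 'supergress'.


Compare from the start: 5 characters match: 'super'. Mismatch at position 6: 'm' vs 'g'.

super


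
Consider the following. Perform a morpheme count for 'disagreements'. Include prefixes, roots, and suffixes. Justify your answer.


Decomposition: dis- (prefix) + agree (root) + -ment (suffix) + -s (plural) = 4 morpheme(s)

4 morphemes


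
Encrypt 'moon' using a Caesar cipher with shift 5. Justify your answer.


Shift each letter by 5: m -> r, o -> t, o -> t, n -> s. Result: 'rtts'.

rtts


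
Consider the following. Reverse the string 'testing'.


Reverse 'testing' character by character: 'gnitset'.

gnitset


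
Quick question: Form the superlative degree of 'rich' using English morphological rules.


Apply superlative formation (add -est): 'rich' -> 'richest'.

richest


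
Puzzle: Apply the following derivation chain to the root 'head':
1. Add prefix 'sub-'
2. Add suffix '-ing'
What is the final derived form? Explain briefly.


Step 1: Add prefix 'sub-' to 'head' = 'subhead'
Step 2: Add suffix '-ing' to 'subhead' = 'subheading'

subheading


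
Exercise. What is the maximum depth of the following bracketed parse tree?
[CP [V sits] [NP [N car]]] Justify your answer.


Count bracket nesting levels:
'[' at pos 0: depth = 1
'[' at pos 4: depth = 2
'[' at pos 13: depth = 2
'[' at pos 17: depth = 3
Maximum depth reached: 3

3


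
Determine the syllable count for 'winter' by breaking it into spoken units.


Break 'winter' into syllables: win-ter -> win | ter = 2 syllables

2 syllables


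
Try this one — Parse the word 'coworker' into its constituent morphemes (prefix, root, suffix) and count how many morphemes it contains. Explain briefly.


Step 1: Identify prefix: 'co' (meaning: together)
Step 2: Identify root: 'work'
Step 3: Identify suffix(es): 'er'
Decomposition: co- (prefix: together) + work (root) + -er (suffix: one who)
Total morphemes: 3

3 morphemes (co- (prefix: together) + work (root) + -er (suffix: one who))


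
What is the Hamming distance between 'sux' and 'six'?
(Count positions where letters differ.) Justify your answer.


Alignment:
Position 1: 's' vs 's' = match
Position 2: 'u' vs 'i' = DIFFER
Position 3: 'x' vs 'x' = match
Total differences: 1

1


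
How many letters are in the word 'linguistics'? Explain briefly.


Spell out 'linguistics' and number each letter: l(1), i(2), n(3), g(4), u(5), i(6), s(7), t(8), i(9), c(10), s(11). Total: 11 letters.

11


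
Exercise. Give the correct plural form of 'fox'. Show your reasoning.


Apply rule: Add -es (sibilant/fricative ending). 'fox' becomes 'foxes'.

foxes


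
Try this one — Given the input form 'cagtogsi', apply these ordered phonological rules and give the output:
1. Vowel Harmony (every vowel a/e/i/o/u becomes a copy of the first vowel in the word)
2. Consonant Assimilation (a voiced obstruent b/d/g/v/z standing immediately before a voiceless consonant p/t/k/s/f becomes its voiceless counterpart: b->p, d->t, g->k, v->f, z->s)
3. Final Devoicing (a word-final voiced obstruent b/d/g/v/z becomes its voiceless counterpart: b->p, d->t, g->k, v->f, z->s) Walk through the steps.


Starting form: 'cagtogsi'
Rule 1: Vowel Harmony: all vowels become 'a' (matching first vowel). 'cagtogsi' -> 'cagtagsa'
Rule 2: Consonant Assimilation: voiced obstruent before voiceless consonant becomes voiceless ('gt' -> 'kt', 'gs' -> 'ks'). 'cagtagsa' -> 'caktaksa'
Rule 3: Final Devoicing: the word ends in the vowel 'a', not a consonant. No change.
Final form: 'caktaksa'

caktaksa


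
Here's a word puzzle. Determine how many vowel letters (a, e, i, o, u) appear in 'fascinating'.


Vowels in 'fascinating': a, i, a, i = 4 vowels.

4


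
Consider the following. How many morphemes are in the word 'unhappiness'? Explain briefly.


Decomposition: un- (prefix) + happy (root) + -ness (suffix) = 3 morpheme(s)

3 morphemes


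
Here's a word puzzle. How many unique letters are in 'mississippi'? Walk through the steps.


Unique letters in 'mississippi': {i, m, p, s} = 4 distinct letters.

4


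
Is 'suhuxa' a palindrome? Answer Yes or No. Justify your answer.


Forward: 'suhuxa'
Reversed: 'axuhus'
They differ.

No


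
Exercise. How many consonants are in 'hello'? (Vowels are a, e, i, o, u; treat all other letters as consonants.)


Consonants in 'hello': h, l, l = 3 consonants.

3


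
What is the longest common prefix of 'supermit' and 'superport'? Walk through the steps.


Compare from the start: 5 characters match: 'super'. Mismatch at position 6: 'm' vs 'p'.

super


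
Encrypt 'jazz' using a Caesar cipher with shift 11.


Shift each letter by 11: j -> u, a -> l, z -> k, z -> k. Result: 'ulkk'.

ulkk


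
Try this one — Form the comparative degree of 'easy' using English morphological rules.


Apply comparative formation (consonant + y: change y to i, add -er): 'easy' -> 'easier'.

easier


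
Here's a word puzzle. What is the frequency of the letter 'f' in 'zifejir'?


Letter 'f' in 'zifejir': found at position(s) 3 = 1 occurrence(s).

1


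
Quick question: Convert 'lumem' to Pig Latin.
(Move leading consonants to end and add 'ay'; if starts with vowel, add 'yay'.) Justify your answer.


'lumem': move consonant cluster 'l' to end and add 'ay': 'umemlay'.

umemlay


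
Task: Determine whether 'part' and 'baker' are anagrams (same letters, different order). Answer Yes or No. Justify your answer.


Sorted letters of 'part': 'aprt'
Sorted letters of 'baker': 'abekr'
They do not match.

No


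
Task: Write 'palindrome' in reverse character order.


Reverse 'palindrome' character by character: 'emordnilap'.

emordnilap


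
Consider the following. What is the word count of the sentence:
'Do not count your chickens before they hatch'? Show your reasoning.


Split into words: Do | not | count | your | chickens | before | they | hatch = 8 words.

8


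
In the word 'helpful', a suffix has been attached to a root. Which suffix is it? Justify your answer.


The word 'helpful' = 'help' (root) + '-ful' (suffix). The suffix is '-ful'.

ful


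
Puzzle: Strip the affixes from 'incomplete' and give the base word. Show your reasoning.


Remove prefix 'in' from 'incomplete' to get root 'complete'.

complete


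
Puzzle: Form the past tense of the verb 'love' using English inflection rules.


Apply rule: Add -d (word ends in -e). 'love' becomes 'loved'.

loved


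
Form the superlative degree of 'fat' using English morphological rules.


Apply superlative formation (double final consonant, add -est): 'fat' -> 'fattest'.

fattest


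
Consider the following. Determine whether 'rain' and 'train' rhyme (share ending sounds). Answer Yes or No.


Rime (stressed vowel + following sounds) of 'rain': -ain = /eɪn/
Rime of 'train': -ain = /eɪn/
/eɪn/ and /eɪn/ are the same ending sound, so the words rhyme.

Yes


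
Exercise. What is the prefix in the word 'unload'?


The word 'unload' = 'un' (prefix) + 'load' (root). The prefix is 'un'.

un


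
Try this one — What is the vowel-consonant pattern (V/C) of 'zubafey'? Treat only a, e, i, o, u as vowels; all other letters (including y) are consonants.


Letter mapping: z = C, u = V, b = C, a = V, f = C, e = V, y = C.

CVCVCVC


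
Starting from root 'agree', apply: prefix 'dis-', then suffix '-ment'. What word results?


Step 1: Add prefix 'dis-' to 'agree' = 'disagree'
Step 2: Add suffix '-ment' to 'disagree' = 'disagreement'

disagreement


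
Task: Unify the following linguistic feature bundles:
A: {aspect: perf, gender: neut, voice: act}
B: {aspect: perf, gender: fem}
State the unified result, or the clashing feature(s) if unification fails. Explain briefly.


Compare features:
aspect: A=perf vs B=perf -> unified: perf
gender: A=neut vs B=fem -> CLASH
voice: A=act vs B=_ -> unified: act
Clash detected on feature 'gender' (neut vs fem); unification fails.

CLASH on 'gender' (neut vs fem)


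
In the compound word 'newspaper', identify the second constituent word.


Split 'newspaper' into 'news' + 'paper'. The second part is 'paper'.

paper


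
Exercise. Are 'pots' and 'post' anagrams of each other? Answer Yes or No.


Sorted letters of 'pots': 'opst'
Sorted letters of 'post': 'opst'
They match.

Yes


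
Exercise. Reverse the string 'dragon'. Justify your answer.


Reverse 'dragon' character by character: 'nogard'.

nogard


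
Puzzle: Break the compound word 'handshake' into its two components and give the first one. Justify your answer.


Split 'handshake' into 'hand' + 'shake'. The first part is 'hand'.

hand


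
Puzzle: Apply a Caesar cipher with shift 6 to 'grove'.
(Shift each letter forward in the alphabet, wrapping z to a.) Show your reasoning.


Shift each letter by 6: g -> m, r -> x, o -> u, v -> b, e -> k. Result: 'mxubk'.

mxubk


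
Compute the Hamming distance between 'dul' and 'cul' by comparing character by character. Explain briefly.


Alignment:
Position 1: 'd' vs 'c' = DIFFER
Position 2: 'u' vs 'u' = match
Position 3: 'l' vs 'l' = match
Total differences: 1

1


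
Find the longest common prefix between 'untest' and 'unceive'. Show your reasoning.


Compare from the start: 2 characters match: 'un'. Mismatch at position 3: 't' vs 'c'.

un


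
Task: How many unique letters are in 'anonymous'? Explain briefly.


Unique letters in 'anonymous': {a, m, n, o, s, u, y} = 7 distinct letters.

7


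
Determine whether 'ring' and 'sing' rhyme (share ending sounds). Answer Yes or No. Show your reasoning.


Rime (stressed vowel + following sounds) of 'ring': -ing = /ɪŋ/
Rime of 'sing': -ing = /ɪŋ/
/ɪŋ/ and /ɪŋ/ are the same ending sound, so the words rhyme.

Yes


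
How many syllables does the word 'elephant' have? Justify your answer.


Break 'elephant' into syllables: el-e-phant -> el | e | phant = 3 syllables

3 syllables


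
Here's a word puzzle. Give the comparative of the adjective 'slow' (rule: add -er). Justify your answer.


Apply comparative formation (add -er): 'slow' -> 'slower'.

slower


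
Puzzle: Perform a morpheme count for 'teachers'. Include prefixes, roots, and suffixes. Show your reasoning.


Decomposition: teach (root) + -er (suffix) + -s (plural) = 3 morpheme(s)

3 morphemes


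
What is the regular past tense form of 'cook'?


Apply rule: Add -ed. 'cook' becomes 'cooked'.

cooked


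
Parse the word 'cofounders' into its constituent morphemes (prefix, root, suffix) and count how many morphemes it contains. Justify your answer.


Step 1: Identify prefix: 'co' (meaning: together)
Step 2: Identify root: 'found'
Step 3: Identify suffix(es): 'er, s'
Decomposition: co- (prefix: together) + found (root) + -er (suffix: one who) + -s (plural)
Total morphemes: 4

4 morphemes (co- (prefix: together) + found (root) + -er (suffix: one who) + -s (plural))


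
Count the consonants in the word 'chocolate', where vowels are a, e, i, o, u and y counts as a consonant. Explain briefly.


Consonants in 'chocolate': c, h, c, l, t = 5 consonants.

5


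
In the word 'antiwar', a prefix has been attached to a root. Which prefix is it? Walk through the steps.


The word 'antiwar' = 'anti' (prefix) + 'war' (root). The prefix is 'anti'.

anti


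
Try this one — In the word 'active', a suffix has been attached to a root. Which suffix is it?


The word 'active' = 'act' (root) + '-ive' (suffix). The suffix is '-ive'.

ive


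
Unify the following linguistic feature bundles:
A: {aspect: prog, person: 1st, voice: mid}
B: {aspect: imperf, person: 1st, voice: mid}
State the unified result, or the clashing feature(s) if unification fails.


Compare features:
aspect: A=prog vs B=imperf -> CLASH
person: A=1st vs B=1st -> unified: 1st
voice: A=mid vs B=mid -> unified: mid
Clash detected on feature 'aspect' (prog vs imperf); unification fails.

CLASH on 'aspect' (prog vs imperf)


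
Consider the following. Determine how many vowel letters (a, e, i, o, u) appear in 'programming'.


Vowels in 'programming': o, a, i = 3 vowels.

3


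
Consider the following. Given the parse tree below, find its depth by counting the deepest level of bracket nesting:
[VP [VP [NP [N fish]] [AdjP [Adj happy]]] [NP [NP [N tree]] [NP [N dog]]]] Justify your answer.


Count bracket nesting levels:
'[' at pos 0: depth = 1
'[' at pos 4: depth = 2
'[' at pos 8: depth = 3
'[' at pos 12: depth = 4
'[' at pos 22: depth = 3
'[' at pos 28: depth = 4
'[' at pos 42: depth = 2
'[' at pos 46: depth = 3
'[' at pos 50: depth = 4
'[' at pos 60: depth = 3
'[' at pos 64: depth = 4
Maximum depth reached: 4

4


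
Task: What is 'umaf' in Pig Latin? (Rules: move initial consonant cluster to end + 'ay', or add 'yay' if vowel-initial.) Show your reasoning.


'umaf' starts with a vowel, so add 'yay': 'umafyay'.

umafyay


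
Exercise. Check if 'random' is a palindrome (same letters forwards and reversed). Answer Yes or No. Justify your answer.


Forward: 'random'
Reversed: 'modnar'
They differ.

No


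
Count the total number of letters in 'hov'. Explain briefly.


Spell out 'hov' and number each letter: h(1), o(2), v(3). Total: 3 letters.

3


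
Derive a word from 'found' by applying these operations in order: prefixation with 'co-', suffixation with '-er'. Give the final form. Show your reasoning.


Step 1: Add prefix 'co-' to 'found' = 'cofound'
Step 2: Add suffix '-er' to 'cofound' = 'cofounder'

cofounder


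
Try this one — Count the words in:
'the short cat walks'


Split into words: the | short | cat | walks = 4 words.

4


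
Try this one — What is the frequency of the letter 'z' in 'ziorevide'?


Letter 'z' in 'ziorevide': found at position(s) 1 = 1 occurrence(s).

1


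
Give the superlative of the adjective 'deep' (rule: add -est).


Apply superlative formation (add -est): 'deep' -> 'deepest'.

deepest


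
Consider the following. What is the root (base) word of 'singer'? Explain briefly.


Remove suffix '-er' from 'singer' to get root 'sing'.

sing


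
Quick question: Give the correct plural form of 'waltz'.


Apply rule: Add -es (sibilant/fricative ending). 'waltz' becomes 'waltzes'.

waltzes


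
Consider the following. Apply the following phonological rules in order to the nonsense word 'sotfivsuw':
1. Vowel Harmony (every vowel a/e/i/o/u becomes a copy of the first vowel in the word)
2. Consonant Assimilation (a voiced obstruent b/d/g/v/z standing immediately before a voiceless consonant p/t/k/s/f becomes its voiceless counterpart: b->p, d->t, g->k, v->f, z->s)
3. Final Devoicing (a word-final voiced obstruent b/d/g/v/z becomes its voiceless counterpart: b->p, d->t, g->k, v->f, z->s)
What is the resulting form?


Starting form: 'sotfivsuw'
Rule 1: Vowel Harmony: all vowels become 'o' (matching first vowel). 'sotfivsuw' -> 'sotfovsow'
Rule 2: Consonant Assimilation: voiced obstruent before voiceless consonant becomes voiceless ('vs' -> 'fs'). 'sotfovsow' -> 'sotfofsow'
Rule 3: Final Devoicing: final consonant 'w' is not one of the voiced obstruents b/d/g/v/z. No change.
Final form: 'sotfofsow'

sotfofsow


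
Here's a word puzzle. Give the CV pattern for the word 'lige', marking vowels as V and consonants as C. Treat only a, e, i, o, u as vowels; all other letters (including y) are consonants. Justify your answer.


Letter mapping: l = C, i = V, g = C, e = V.

CVCV


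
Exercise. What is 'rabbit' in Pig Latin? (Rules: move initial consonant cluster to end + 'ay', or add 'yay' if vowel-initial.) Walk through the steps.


'rabbit': move consonant cluster 'r' to end and add 'ay': 'abbitray'.

abbitray


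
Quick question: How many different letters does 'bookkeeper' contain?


Unique letters in 'bookkeeper': {b, e, k, o, p, r} = 6 distinct letters.

6


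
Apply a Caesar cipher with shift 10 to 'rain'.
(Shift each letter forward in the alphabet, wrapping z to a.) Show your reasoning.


Shift each letter by 10: r -> b, a -> k, i -> s, n -> x. Result: 'bksx'.

bksx


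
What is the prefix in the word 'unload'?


The word 'unload' = 'un' (prefix) + 'load' (root). The prefix is 'un'.

un


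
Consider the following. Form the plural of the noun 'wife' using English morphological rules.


Apply rule: Change -fe to -ves. 'wife' becomes 'wives'.

wives


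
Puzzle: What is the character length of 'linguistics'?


Spell out 'linguistics' and number each letter: l(1), i(2), n(3), g(4), u(5), i(6), s(7), t(8), i(9), c(10), s(11). Total: 11 letters.

11


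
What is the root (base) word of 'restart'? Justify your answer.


Remove prefix 're' from 'restart' to get root 'start'.

start


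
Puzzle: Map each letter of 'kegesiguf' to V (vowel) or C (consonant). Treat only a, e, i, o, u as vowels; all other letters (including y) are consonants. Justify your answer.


Letter mapping: k = C, e = V, g = C, e = V, s = C, i = V, g = C, u = V, f = C.

CVCVCVCVC


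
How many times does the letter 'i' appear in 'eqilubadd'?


Letter 'i' in 'eqilubadd': found at position(s) 3 = 1 occurrence(s).

1


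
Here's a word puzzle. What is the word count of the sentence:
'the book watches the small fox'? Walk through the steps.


Split into words: the | book | watches | the | small | fox = 6 words.

6


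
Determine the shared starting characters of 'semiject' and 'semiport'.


Compare from the start: 4 characters match: 'semi'. Mismatch at position 5: 'j' vs 'p'.

semi


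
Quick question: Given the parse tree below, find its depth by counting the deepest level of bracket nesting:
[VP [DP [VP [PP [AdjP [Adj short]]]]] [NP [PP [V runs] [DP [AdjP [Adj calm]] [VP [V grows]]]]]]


Count bracket nesting levels:
'[' at pos 0: depth = 1
'[' at pos 4: depth = 2
'[' at pos 8: depth = 3
'[' at pos 12: depth = 4
'[' at pos 16: depth = 5
'[' at pos 22: depth = 6
'[' at pos 38: depth = 2
'[' at pos 42: depth = 3
'[' at pos 46: depth = 4
'[' at pos 55: depth = 4
'[' at pos 59: depth = 5
'[' at pos 65: depth = 6
'[' at pos 77: depth = 5
'[' at pos 81: depth = 6
Maximum depth reached: 6

6


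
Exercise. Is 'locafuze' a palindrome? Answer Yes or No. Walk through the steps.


Forward: 'locafuze'
Reversed: 'ezufacol'
They differ.

No


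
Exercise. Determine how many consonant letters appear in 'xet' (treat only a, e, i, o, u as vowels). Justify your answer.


Consonants in 'xet': x, t = 2 consonants.

2


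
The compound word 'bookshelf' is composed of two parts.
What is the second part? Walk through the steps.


Split 'bookshelf' into 'book' + 'shelf'. The second part is 'shelf'.

shelf


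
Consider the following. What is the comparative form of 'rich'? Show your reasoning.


Apply comparative formation (add -er): 'rich' -> 'richer'.

richer


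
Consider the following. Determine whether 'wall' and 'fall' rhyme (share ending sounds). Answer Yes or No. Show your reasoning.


Rime (stressed vowel + following sounds) of 'wall': -all = /ɔːl/
Rime of 'fall': -all = /ɔːl/
/ɔːl/ and /ɔːl/ are the same ending sound, so the words rhyme.

Yes


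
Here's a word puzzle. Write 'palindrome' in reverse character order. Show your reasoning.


Reverse 'palindrome' character by character: 'emordnilap'.

emordnilap


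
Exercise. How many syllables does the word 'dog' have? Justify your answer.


Break 'dog' into syllables: dog -> dog = 1 syllable

1 syllable


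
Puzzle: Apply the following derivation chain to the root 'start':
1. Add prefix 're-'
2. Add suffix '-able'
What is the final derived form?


Step 1: Add prefix 're-' to 'start' = 'restart'
Step 2: Add suffix '-able' to 'restart' = 'restartable'

restartable


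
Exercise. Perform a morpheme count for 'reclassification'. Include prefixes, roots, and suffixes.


Decomposition: re- (prefix) + class (root) + -ify (suffix) + -ation (suffix) = 4 morpheme(s)

4 morphemes


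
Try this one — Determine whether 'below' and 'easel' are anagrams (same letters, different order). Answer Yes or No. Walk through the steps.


Sorted letters of 'below': 'below'
Sorted letters of 'easel': 'aeels'
They do not match.

No


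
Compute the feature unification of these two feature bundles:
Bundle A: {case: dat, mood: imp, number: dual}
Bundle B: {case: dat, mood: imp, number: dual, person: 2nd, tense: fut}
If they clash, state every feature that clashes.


Compare features:
case: A=dat vs B=dat -> unified: dat
mood: A=imp vs B=imp -> unified: imp
number: A=dual vs B=dual -> unified: dual
person: A=_ vs B=2nd -> unified: 2nd
tense: A=_ vs B=fut -> unified: fut
No clashes found.

Unified: {case: dat, mood: imp, number: dual, person: 2nd, tense: fut}


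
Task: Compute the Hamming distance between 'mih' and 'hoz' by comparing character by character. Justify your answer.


Alignment:
Position 1: 'm' vs 'h' = DIFFER
Position 2: 'i' vs 'o' = DIFFER
Position 3: 'h' vs 'z' = DIFFER
Total differences: 3

3


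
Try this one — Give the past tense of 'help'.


Apply rule: Add -ed. 'help' becomes 'helped'.

helped


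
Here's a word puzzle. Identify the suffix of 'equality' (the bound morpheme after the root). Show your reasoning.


The word 'equality' = 'equal' (root) + '-ity' (suffix). The suffix is '-ity'.

ity


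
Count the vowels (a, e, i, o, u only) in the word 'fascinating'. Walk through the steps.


Vowels in 'fascinating': a, i, a, i = 4 vowels.

4


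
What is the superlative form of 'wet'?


Apply superlative formation (double final consonant, add -est): 'wet' -> 'wettest'.

wettest


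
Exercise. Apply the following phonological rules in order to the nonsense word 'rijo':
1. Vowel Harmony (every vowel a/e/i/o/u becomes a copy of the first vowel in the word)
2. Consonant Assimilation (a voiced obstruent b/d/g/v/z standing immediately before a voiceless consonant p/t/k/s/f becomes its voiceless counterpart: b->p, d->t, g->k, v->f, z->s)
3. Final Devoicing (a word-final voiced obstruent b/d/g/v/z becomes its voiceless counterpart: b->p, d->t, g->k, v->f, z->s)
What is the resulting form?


Starting form: 'rijo'
Rule 1: Vowel Harmony: all vowels become 'i' (matching first vowel). 'rijo' -> 'riji'
Rule 2: Consonant Assimilation: no voiced obstruent (b/d/g/v/z) stands immediately before a voiceless consonant (p/t/k/s/f). No change.
Rule 3: Final Devoicing: the word ends in the vowel 'i', not a consonant. No change.
Final form: 'riji'

riji


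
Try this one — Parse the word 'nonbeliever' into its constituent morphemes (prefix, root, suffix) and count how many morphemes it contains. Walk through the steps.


Step 1: Identify prefix: 'non' (meaning: not)
Step 2: Identify root: 'believe'
Step 3: Identify suffix(es): 'er'
Decomposition: non- (prefix: not) + believe (root) + -er (suffix: one who)
Total morphemes: 3

3 morphemes (non- (prefix: not) + believe (root) + -er (suffix: one who))


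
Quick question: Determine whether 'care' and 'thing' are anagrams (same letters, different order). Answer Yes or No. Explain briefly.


Sorted letters of 'care': 'acer'
Sorted letters of 'thing': 'ghint'
They do not match.

No


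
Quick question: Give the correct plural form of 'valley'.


Apply rule: Add -s. 'valley' becomes 'valleys'.

valleys


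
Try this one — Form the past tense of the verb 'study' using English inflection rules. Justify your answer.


Apply rule: Change -y to -ied. 'study' becomes 'studied'.

studied


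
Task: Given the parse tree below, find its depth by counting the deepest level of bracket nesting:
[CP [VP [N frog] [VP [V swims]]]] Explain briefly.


Count bracket nesting levels:
'[' at pos 0: depth = 1
'[' at pos 4: depth = 2
'[' at pos 8: depth = 3
'[' at pos 17: depth = 3
'[' at pos 21: depth = 4
Maximum depth reached: 4

4


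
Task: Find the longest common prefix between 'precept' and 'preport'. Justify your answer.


Compare from the start: 3 characters match: 'pre'. Mismatch at position 4: 'c' vs 'p'.

pre


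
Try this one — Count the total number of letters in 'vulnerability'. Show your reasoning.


Spell out 'vulnerability' and number each letter: v(1), u(2), l(3), n(4), e(5), r(6), a(7), b(8), i(9), l(10), i(11), t(12), y(13). Total: 13 letters.

13


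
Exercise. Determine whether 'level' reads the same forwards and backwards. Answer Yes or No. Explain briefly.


Forward: 'level'
Reversed: 'level'
They are identical.

Yes


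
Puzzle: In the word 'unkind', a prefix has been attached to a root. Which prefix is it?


The word 'unkind' = 'un' (prefix) + 'kind' (root). The prefix is 'un'.

un


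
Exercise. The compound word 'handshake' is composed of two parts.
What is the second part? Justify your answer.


Split 'handshake' into 'hand' + 'shake'. The second part is 'shake'.

shake


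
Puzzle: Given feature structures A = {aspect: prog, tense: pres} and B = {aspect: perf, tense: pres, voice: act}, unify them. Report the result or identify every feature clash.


Compare features:
aspect: A=prog vs B=perf -> CLASH
tense: A=pres vs B=pres -> unified: pres
voice: A=_ vs B=act -> unified: act
Clash detected on feature 'aspect' (prog vs perf); unification fails.

CLASH on 'aspect' (prog vs perf)


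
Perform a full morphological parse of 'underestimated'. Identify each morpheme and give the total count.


Step 1: Identify prefix: 'under' (meaning: beneath/insufficient)
Step 2: Identify root: 'estimate'
Step 3: Identify suffix(es): 'ed'
Decomposition: under- (prefix: beneath/insufficient) + estimate (root) + -ed (suffix: past)
Total morphemes: 3

3 morphemes (under- (prefix: beneath/insufficient) + estimate (root) + -ed (suffix: past))


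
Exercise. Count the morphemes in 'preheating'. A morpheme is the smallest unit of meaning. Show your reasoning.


Decomposition: pre- (prefix) + heat (root) + -ing (suffix) = 3 morpheme(s)

3 morphemes


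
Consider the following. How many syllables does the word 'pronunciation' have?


Break 'pronunciation' into syllables: pro-nun-ci-a-tion -> pro | nun | ci | a | tion = 5 syllables

5 syllables


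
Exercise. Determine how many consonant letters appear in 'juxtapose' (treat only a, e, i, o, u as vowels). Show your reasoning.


Consonants in 'juxtapose': j, x, t, p, s = 5 consonants.

5


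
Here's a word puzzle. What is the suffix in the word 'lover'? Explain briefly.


The word 'lover' = 'love' (root) + '-er' (suffix). The suffix is '-er'.

er


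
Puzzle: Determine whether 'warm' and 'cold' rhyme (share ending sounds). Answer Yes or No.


Rime (stressed vowel + following sounds) of 'warm': -arm = /ɔːrm/
Rime of 'cold': -old = /oʊld/
/ɔːrm/ and /oʊld/ are different ending sounds, so the words do not rhyme.

No


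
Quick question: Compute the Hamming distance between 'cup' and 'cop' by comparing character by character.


Alignment:
Position 1: 'c' vs 'c' = match
Position 2: 'u' vs 'o' = DIFFER
Position 3: 'p' vs 'p' = match
Total differences: 1

1


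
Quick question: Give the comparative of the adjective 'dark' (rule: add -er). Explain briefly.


Apply comparative formation (add -er): 'dark' -> 'darker'.

darker


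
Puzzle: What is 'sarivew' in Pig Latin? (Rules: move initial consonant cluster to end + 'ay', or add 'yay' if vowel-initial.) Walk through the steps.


'sarivew': move consonant cluster 's' to end and add 'ay': 'arivewsay'.

arivewsay


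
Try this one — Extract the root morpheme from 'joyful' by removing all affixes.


Remove suffix '-ful' from 'joyful' to get root 'joy'.

joy


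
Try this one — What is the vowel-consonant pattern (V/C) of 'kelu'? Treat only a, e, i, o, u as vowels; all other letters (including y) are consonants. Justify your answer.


Letter mapping: k = C, e = V, l = C, u = V.

CVCV


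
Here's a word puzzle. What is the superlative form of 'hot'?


Apply superlative formation (double final consonant, add -est): 'hot' -> 'hottest'.

hottest


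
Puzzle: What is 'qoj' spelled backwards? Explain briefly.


Reverse 'qoj' character by character: 'joq'.

joq


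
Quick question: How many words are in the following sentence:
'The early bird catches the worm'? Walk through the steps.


Split into words: The | early | bird | catches | the | worm = 6 words.

6


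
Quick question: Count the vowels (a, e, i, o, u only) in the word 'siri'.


Vowels in 'siri': i, i = 2 vowels.

2


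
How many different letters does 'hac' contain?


Unique letters in 'hac': {a, c, h} = 3 distinct letters.

3


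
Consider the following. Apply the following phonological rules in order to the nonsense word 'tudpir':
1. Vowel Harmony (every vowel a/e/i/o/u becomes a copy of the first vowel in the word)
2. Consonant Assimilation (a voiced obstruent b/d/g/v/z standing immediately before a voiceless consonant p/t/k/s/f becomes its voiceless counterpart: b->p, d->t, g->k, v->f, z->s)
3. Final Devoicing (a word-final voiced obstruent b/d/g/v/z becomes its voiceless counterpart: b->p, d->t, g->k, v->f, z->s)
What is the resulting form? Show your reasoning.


Starting form: 'tudpir'
Rule 1: Vowel Harmony: all vowels become 'u' (matching first vowel). 'tudpir' -> 'tudpur'
Rule 2: Consonant Assimilation: voiced obstruent before voiceless consonant becomes voiceless ('dp' -> 'tp'). 'tudpur' -> 'tutpur'
Rule 3: Final Devoicing: final consonant 'r' is not one of the voiced obstruents b/d/g/v/z. No change.
Final form: 'tutpur'

tutpur


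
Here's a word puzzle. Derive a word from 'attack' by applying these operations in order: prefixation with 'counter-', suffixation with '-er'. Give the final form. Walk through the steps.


Step 1: Add prefix 'counter-' to 'attack' = 'counterattack'
Step 2: Add suffix '-er' to 'counterattack' = 'counterattacker'

counterattacker


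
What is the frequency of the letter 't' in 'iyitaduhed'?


Letter 't' in 'iyitaduhed': found at position(s) 4 = 1 occurrence(s).

1


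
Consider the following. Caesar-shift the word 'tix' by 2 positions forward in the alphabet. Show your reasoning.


Shift each letter by 2: t -> v, i -> k, x -> z. Result: 'vkz'.

vkz


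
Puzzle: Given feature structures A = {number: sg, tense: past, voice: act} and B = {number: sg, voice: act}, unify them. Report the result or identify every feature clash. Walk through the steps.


Compare features:
number: A=sg vs B=sg -> unified: sg
tense: A=past vs B=_ -> unified: past
voice: A=act vs B=act -> unified: act
No clashes found.

Unified: {number: sg, tense: past, voice: act}


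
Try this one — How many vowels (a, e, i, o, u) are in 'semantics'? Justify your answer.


Vowels in 'semantics': e, a, i = 3 vowels.

3


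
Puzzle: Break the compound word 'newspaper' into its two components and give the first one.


Split 'newspaper' into 'news' + 'paper'. The first part is 'news'.

news


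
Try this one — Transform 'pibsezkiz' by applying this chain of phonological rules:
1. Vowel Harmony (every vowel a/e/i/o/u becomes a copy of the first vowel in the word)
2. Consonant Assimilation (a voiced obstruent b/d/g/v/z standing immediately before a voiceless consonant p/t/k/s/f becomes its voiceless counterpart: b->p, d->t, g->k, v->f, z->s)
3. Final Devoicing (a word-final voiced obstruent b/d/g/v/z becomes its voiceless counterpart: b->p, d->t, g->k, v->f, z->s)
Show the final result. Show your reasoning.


Starting form: 'pibsezkiz'
Rule 1: Vowel Harmony: all vowels become 'i' (matching first vowel). 'pibsezkiz' -> 'pibsizkiz'
Rule 2: Consonant Assimilation: voiced obstruent before voiceless consonant becomes voiceless ('bs' -> 'ps', 'zk' -> 'sk'). 'pibsizkiz' -> 'pipsiskiz'
Rule 3: Final Devoicing: word-final voiced obstruent 'z' becomes voiceless 's'. 'pipsiskiz' -> 'pipsiskis'
Final form: 'pipsiskis'

pipsiskis


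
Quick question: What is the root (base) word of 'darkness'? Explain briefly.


Remove suffix '-ness' from 'darkness' to get root 'dark'.

dark


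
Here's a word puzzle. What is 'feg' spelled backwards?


Reverse 'feg' character by character: 'gef'.

gef


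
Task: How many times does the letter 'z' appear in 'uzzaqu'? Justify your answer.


Letter 'z' in 'uzzaqu': found at position(s) 2, 3 = 2 occurrence(s).

2


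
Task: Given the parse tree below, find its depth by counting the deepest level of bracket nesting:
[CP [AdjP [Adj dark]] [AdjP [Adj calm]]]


Count bracket nesting levels:
'[' at pos 0: depth = 1
'[' at pos 4: depth = 2
'[' at pos 10: depth = 3
'[' at pos 22: depth = 2
'[' at pos 28: depth = 3
Maximum depth reached: 3

3
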